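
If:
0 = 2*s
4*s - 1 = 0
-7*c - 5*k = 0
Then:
No Solution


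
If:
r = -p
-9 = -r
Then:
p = -9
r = 9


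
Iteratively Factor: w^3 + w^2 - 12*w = (w + 4)*(w^2 - 3*w) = (w - 3)*(w + 4)*(w)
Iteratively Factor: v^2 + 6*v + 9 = (v + 3)*(v + 3)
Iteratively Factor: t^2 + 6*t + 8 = (t + 2)*(t + 4)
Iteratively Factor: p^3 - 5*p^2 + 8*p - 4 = (p - 1)*(p^2 - 4*p + 4) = (p - 2)*(p - 1)*(p - 2)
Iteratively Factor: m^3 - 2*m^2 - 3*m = (m + 1)*(m^2 - 3*m) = (m - 3)*(m + 1)*(m)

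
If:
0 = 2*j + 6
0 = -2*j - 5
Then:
No Solution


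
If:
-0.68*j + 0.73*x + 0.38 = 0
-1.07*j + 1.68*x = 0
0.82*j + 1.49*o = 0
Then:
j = 1.77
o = -0.97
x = 1.13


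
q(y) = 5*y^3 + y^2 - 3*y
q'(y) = 15*y^2 + 2*y - 3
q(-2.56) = -69.65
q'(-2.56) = 90.18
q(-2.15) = -38.62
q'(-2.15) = 62.04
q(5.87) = 1028.16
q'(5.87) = 525.59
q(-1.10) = -2.14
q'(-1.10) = 12.95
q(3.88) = 295.47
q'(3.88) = 230.58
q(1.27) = 8.04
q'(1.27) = 23.73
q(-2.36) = -53.07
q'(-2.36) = 75.82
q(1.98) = 36.79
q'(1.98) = 59.77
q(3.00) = 135.00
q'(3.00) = 138.00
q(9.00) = 3699.00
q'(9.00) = 1230.00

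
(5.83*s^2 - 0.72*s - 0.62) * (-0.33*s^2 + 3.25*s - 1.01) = -1.9239*s^4 + 19.1851*s^3 - 8.0237*s^2 - 1.2878*s + 0.6262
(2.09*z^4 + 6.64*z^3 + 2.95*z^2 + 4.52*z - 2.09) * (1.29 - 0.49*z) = -1.0241*z^5 - 0.5575*z^4 + 7.1201*z^3 + 1.5907*z^2 + 6.8549*z - 2.6961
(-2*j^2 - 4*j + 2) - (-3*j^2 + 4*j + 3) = j^2 - 8*j - 1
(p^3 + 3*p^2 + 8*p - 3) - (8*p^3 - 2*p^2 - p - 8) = -7*p^3 + 5*p^2 + 9*p + 5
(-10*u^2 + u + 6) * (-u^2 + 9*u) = 10*u^4 - 91*u^3 + 3*u^2 + 54*u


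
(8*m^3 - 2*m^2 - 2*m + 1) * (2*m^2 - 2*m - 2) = 16*m^5 - 20*m^4 - 16*m^3 + 10*m^2 + 2*m - 2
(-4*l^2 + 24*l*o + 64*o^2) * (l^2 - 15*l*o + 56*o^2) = -4*l^4 + 84*l^3*o - 520*l^2*o^2 + 384*l*o^3 + 3584*o^4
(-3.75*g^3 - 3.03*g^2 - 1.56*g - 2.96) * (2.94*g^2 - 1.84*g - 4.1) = -11.025*g^5 - 2.0082*g^4 + 16.3638*g^3 + 6.591*g^2 + 11.8424*g + 12.136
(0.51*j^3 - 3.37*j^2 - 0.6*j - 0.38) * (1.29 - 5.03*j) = -2.5653*j^4 + 17.609*j^3 - 1.3293*j^2 + 1.1374*j - 0.4902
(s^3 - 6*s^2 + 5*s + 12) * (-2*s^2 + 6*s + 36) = -2*s^5 + 18*s^4 - 10*s^3 - 210*s^2 + 252*s + 432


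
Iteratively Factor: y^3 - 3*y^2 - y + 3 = (y - 1)*(y^2 - 2*y - 3) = (y - 3)*(y - 1)*(y + 1)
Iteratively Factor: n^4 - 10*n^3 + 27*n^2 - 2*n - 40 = (n - 4)*(n^3 - 6*n^2 + 3*n + 10) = (n - 5)*(n - 4)*(n^2 - n - 2) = (n - 5)*(n - 4)*(n + 1)*(n - 2)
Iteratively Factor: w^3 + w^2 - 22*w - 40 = (w + 2)*(w^2 - w - 20) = (w + 2)*(w + 4)*(w - 5)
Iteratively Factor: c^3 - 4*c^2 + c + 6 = (c - 3)*(c^2 - c - 2) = (c - 3)*(c - 2)*(c + 1)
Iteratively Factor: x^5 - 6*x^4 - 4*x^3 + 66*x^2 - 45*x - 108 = (x + 1)*(x^4 - 7*x^3 + 3*x^2 + 63*x - 108) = (x - 3)*(x + 1)*(x^3 - 4*x^2 - 9*x + 36) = (x - 3)*(x + 1)*(x + 3)*(x^2 - 7*x + 12) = (x - 3)^2*(x + 1)*(x + 3)*(x - 4)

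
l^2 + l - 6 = (l - 2)*(l + 3)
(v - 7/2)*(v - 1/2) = v^2 - 4*v + 7/4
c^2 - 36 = (c - 6)*(c + 6)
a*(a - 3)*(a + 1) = a^3 - 2*a^2 - 3*a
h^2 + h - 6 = (h - 2)*(h + 3)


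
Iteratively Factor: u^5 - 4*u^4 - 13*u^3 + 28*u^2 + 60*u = (u - 5)*(u^4 + u^3 - 8*u^2 - 12*u) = (u - 5)*(u - 3)*(u^3 + 4*u^2 + 4*u) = (u - 5)*(u - 3)*(u + 2)*(u^2 + 2*u) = u*(u - 5)*(u - 3)*(u + 2)*(u + 2)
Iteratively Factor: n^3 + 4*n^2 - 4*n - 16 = (n + 2)*(n^2 + 2*n - 8) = (n + 2)*(n + 4)*(n - 2)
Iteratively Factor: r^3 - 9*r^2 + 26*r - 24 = (r - 2)*(r^2 - 7*r + 12) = (r - 3)*(r - 2)*(r - 4)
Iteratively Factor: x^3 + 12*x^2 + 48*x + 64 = (x + 4)*(x^2 + 8*x + 16) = (x + 4)^2*(x + 4)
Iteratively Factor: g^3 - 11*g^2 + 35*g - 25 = (g - 1)*(g^2 - 10*g + 25) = (g - 5)*(g - 1)*(g - 5)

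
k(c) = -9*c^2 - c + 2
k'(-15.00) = 269.00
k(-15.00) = -2008.00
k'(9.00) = -163.00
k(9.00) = -736.00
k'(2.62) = -48.16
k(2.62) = -62.40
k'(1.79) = -33.22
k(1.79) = -28.63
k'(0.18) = -4.24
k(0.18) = 1.53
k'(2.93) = -53.74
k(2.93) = -78.19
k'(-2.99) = 52.82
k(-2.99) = -75.47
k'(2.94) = -53.92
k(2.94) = -78.73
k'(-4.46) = 79.28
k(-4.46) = -172.56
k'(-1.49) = 25.82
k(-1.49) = -16.49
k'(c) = -18*c - 1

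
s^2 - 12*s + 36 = (s - 6)^2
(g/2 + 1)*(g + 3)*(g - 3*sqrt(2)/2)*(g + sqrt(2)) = g^4/2 - sqrt(2)*g^3/4 + 5*g^3/2 - 5*sqrt(2)*g^2/4 + 3*g^2/2 - 15*g/2 - 3*sqrt(2)*g/2 - 9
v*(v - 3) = v^2 - 3*v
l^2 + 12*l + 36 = (l + 6)^2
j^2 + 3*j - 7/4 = (j - 1/2)*(j + 7/2)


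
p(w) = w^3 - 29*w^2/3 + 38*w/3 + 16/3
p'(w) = 3*w^2 - 58*w/3 + 38/3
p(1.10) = 8.90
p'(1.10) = -4.97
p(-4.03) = -268.16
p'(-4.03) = 139.30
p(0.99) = 9.37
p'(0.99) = -3.53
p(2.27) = -4.03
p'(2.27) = -15.76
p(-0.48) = -3.08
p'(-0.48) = 22.64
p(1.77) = 3.01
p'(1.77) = -12.15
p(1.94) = 0.83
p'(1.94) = -13.55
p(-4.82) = -392.28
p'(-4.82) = 175.55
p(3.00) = -16.67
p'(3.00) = -18.33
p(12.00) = 493.33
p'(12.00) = 212.67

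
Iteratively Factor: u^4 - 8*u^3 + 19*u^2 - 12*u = (u - 4)*(u^3 - 4*u^2 + 3*u) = (u - 4)*(u - 3)*(u^2 - u) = (u - 4)*(u - 3)*(u - 1)*(u)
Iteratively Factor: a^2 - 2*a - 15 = (a - 5)*(a + 3)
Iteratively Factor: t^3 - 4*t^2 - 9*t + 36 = (t - 4)*(t^2 - 9) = (t - 4)*(t + 3)*(t - 3)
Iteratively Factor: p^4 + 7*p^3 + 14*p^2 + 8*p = (p + 2)*(p^3 + 5*p^2 + 4*p) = p*(p + 2)*(p^2 + 5*p + 4) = p*(p + 1)*(p + 2)*(p + 4)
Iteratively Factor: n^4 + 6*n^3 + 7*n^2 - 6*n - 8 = (n - 1)*(n^3 + 7*n^2 + 14*n + 8) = (n - 1)*(n + 2)*(n^2 + 5*n + 4) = (n - 1)*(n + 1)*(n + 2)*(n + 4)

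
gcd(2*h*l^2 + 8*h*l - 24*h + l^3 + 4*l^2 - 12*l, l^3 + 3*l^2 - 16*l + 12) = l^2 + 4*l - 12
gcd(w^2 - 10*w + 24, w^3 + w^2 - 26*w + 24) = w - 4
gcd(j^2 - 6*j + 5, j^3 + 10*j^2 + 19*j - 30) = j - 1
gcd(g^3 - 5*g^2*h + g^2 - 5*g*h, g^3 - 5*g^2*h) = g^2 - 5*g*h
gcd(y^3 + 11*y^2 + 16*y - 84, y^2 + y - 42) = y + 7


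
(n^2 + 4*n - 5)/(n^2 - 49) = (n^2 + 4*n - 5)/(n^2 - 49)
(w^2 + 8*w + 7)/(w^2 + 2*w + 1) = (w + 7)/(w + 1)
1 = 1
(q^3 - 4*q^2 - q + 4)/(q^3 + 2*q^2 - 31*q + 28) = (q + 1)/(q + 7)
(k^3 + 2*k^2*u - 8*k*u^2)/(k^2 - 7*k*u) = (k^2 + 2*k*u - 8*u^2)/(k - 7*u)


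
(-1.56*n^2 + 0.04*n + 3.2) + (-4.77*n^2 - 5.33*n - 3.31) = -6.33*n^2 - 5.29*n - 0.11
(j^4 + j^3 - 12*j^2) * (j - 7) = j^5 - 6*j^4 - 19*j^3 + 84*j^2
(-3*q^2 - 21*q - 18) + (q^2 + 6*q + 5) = -2*q^2 - 15*q - 13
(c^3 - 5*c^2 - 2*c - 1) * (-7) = -7*c^3 + 35*c^2 + 14*c + 7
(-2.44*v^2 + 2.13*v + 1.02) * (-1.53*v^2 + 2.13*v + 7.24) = 3.7332*v^4 - 8.4561*v^3 - 14.6893*v^2 + 17.5938*v + 7.3848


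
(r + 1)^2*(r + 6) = r^3 + 8*r^2 + 13*r + 6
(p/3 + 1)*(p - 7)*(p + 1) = p^3/3 - p^2 - 25*p/3 - 7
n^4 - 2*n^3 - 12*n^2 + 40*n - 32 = (n - 2)^3*(n + 4)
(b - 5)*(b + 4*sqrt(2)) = b^2 - 5*b + 4*sqrt(2)*b - 20*sqrt(2)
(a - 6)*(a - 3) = a^2 - 9*a + 18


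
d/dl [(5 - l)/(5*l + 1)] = -26/(5*l + 1)^2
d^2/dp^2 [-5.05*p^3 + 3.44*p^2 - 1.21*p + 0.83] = 6.88 - 30.3*p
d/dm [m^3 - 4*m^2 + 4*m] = 3*m^2 - 8*m + 4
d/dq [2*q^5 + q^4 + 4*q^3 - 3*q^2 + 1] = 2*q*(5*q^3 + 2*q^2 + 6*q - 3)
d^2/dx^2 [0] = 0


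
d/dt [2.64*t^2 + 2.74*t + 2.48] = 5.28*t + 2.74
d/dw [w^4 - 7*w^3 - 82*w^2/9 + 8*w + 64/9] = 4*w^3 - 21*w^2 - 164*w/9 + 8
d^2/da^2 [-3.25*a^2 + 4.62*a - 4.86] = -6.50000000000000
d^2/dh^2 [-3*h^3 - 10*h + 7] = -18*h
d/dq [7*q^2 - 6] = 14*q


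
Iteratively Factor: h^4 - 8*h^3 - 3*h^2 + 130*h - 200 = (h - 2)*(h^3 - 6*h^2 - 15*h + 100) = (h - 5)*(h - 2)*(h^2 - h - 20) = (h - 5)*(h - 2)*(h + 4)*(h - 5)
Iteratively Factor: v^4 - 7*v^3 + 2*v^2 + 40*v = (v - 5)*(v^3 - 2*v^2 - 8*v) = (v - 5)*(v + 2)*(v^2 - 4*v) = (v - 5)*(v - 4)*(v + 2)*(v)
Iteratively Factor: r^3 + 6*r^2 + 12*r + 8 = (r + 2)*(r^2 + 4*r + 4) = (r + 2)^2*(r + 2)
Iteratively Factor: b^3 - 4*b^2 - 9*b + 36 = (b - 3)*(b^2 - b - 12) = (b - 3)*(b + 3)*(b - 4)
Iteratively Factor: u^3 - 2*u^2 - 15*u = (u - 5)*(u^2 + 3*u) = u*(u - 5)*(u + 3)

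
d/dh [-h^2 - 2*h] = -2*h - 2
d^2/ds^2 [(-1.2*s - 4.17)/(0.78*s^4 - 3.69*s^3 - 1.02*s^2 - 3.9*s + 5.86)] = (-8.76096*s^7 + 4.52088000000001*s^6 + 267.75522*s^5 - 670.633668*s^4 - 58.639536*s^3 - 468.747756*s^2 - 683.582868*s - 231.550848)/(0.474552*s^12 - 6.734988*s^11 + 29.99997*s^10 - 39.747105*s^9 + 38.814822*s^8 - 253.40607*s^7 + 157.855014*s^6 - 155.168892*s^5 + 558.089856*s^4 - 299.591892*s^3 + 162.312624*s^2 - 401.77332*s + 201.230056)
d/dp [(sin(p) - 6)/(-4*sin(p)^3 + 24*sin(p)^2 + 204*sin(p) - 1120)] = (sin(p)^3 - 12*sin(p)^2 + 36*sin(p) + 13)*cos(p)/(2*(sin(p)^3 - 6*sin(p)^2 - 51*sin(p) + 280)^2)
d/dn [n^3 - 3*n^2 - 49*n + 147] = 3*n^2 - 6*n - 49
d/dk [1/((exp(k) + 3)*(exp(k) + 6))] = (-2*exp(k) - 9)*exp(k)/(exp(4*k) + 18*exp(3*k) + 117*exp(2*k) + 324*exp(k) + 324)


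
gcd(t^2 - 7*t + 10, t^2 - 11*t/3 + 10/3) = t - 2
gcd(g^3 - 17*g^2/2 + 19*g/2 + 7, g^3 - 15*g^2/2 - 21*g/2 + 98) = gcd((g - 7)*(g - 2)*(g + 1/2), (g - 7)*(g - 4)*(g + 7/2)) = g - 7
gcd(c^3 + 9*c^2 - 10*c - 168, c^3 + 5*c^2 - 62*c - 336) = c^2 + 13*c + 42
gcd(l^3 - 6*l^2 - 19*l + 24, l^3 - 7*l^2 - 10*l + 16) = l^2 - 9*l + 8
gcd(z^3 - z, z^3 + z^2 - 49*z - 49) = z + 1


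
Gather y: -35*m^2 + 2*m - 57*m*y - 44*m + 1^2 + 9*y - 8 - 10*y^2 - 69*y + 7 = -35*m^2 - 42*m - 10*y^2 + y*(-57*m - 60)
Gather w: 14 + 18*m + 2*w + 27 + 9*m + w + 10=27*m + 3*w + 51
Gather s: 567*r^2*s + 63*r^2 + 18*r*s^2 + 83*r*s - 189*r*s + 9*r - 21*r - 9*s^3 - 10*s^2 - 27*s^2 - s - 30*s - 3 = 63*r^2 - 12*r - 9*s^3 + s^2*(18*r - 37) + s*(567*r^2 - 106*r - 31) - 3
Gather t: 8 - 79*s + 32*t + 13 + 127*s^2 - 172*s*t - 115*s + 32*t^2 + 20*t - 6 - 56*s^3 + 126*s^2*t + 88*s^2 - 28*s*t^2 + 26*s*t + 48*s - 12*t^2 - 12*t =-56*s^3 + 215*s^2 - 146*s + t^2*(20 - 28*s) + t*(126*s^2 - 146*s + 40) + 15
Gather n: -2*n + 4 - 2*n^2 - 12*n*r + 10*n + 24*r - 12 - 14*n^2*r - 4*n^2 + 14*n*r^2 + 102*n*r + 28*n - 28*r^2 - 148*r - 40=n^2*(-14*r - 6) + n*(14*r^2 + 90*r + 36) - 28*r^2 - 124*r - 48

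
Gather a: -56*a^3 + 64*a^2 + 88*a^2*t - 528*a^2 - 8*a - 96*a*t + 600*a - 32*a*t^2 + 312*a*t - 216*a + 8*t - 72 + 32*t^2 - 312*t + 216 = -56*a^3 + a^2*(88*t - 464) + a*(-32*t^2 + 216*t + 376) + 32*t^2 - 304*t + 144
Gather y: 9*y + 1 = 9*y + 1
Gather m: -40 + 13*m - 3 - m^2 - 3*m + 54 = -m^2 + 10*m + 11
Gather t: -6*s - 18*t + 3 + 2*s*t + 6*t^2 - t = -6*s + 6*t^2 + t*(2*s - 19) + 3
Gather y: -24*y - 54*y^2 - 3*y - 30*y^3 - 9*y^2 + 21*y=-30*y^3 - 63*y^2 - 6*y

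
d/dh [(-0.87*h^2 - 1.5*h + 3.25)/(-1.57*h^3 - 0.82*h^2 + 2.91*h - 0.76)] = (-1.3659*h^4 - 4.71*h^3 + 11.5458*h^2 + 6.6524*h - 8.3175)/(2.4649*h^6 + 2.5748*h^5 - 8.465*h^4 - 2.386*h^3 + 9.7145*h^2 - 4.4232*h + 0.5776)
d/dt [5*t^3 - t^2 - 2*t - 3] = 15*t^2 - 2*t - 2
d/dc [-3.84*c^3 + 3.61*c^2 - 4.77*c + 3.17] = -11.52*c^2 + 7.22*c - 4.77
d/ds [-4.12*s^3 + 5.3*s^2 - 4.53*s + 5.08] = -12.36*s^2 + 10.6*s - 4.53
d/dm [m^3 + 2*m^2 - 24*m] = 3*m^2 + 4*m - 24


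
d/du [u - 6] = 1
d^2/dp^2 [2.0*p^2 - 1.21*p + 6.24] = 4.00000000000000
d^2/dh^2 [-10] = 0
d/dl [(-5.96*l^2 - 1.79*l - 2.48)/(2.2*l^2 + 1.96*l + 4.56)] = (-7.7436*l^2 - 43.4432*l - 3.3016)/(4.84*l^4 + 8.624*l^3 + 23.9056*l^2 + 17.8752*l + 20.7936)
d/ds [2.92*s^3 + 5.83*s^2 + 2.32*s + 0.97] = 8.76*s^2 + 11.66*s + 2.32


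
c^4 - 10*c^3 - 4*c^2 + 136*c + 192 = (c - 8)*(c - 6)*(c + 2)^2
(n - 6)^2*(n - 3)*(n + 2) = n^4 - 13*n^3 + 42*n^2 + 36*n - 216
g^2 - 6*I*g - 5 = (g - 5*I)*(g - I)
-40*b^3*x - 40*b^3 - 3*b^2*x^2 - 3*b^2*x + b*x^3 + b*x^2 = (-8*b + x)*(5*b + x)*(b*x + b)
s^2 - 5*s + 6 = (s - 3)*(s - 2)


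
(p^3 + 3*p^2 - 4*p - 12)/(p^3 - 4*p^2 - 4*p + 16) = (p + 3)/(p - 4)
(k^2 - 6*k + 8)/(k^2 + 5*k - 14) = (k - 4)/(k + 7)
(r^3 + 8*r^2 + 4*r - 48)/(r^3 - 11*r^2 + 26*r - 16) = (r^2 + 10*r + 24)/(r^2 - 9*r + 8)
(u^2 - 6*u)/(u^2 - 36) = u/(u + 6)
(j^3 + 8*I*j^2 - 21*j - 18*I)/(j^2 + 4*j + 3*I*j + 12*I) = (j^2 + 5*I*j - 6)/(j + 4)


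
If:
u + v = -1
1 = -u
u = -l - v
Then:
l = 1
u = -1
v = 0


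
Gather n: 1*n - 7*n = -6*n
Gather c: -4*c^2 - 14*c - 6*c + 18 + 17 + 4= -4*c^2 - 20*c + 39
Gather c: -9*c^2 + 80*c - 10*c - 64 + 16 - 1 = -9*c^2 + 70*c - 49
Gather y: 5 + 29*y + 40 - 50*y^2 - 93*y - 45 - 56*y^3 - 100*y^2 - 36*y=-56*y^3 - 150*y^2 - 100*y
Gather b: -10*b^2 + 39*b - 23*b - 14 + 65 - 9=-10*b^2 + 16*b + 42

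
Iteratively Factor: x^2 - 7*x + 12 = (x - 3)*(x - 4)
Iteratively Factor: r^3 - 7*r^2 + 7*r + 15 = (r - 5)*(r^2 - 2*r - 3) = (r - 5)*(r - 3)*(r + 1)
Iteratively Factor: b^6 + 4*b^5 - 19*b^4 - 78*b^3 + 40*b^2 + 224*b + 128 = (b + 4)*(b^5 - 19*b^3 - 2*b^2 + 48*b + 32) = (b - 4)*(b + 4)*(b^4 + 4*b^3 - 3*b^2 - 14*b - 8) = (b - 4)*(b + 1)*(b + 4)*(b^3 + 3*b^2 - 6*b - 8) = (b - 4)*(b + 1)^2*(b + 4)*(b^2 + 2*b - 8) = (b - 4)*(b + 1)^2*(b + 4)^2*(b - 2)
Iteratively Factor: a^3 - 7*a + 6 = (a - 1)*(a^2 + a - 6) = (a - 2)*(a - 1)*(a + 3)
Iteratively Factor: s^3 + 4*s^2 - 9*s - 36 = (s + 3)*(s^2 + s - 12) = (s - 3)*(s + 3)*(s + 4)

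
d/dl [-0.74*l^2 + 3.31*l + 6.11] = 3.31 - 1.48*l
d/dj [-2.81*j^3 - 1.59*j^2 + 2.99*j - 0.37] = -8.43*j^2 - 3.18*j + 2.99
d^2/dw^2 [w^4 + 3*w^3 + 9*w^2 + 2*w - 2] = 12*w^2 + 18*w + 18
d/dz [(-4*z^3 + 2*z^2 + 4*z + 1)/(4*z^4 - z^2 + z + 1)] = (4*(-3*z^2 + z + 1)*(4*z^4 - z^2 + z + 1) - (16*z^3 - 2*z + 1)*(-4*z^3 + 2*z^2 + 4*z + 1))/(4*z^4 - z^2 + z + 1)^2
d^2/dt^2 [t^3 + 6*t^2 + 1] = 6*t + 12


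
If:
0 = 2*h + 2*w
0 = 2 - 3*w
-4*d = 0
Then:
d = 0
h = -2/3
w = 2/3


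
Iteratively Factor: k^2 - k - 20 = (k - 5)*(k + 4)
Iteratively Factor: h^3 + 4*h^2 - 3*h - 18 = (h + 3)*(h^2 + h - 6) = (h - 2)*(h + 3)*(h + 3)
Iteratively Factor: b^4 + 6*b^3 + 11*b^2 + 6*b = (b + 3)*(b^3 + 3*b^2 + 2*b) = (b + 2)*(b + 3)*(b^2 + b) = (b + 1)*(b + 2)*(b + 3)*(b)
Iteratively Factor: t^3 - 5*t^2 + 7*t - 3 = (t - 1)*(t^2 - 4*t + 3) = (t - 1)^2*(t - 3)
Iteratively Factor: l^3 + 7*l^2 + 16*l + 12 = (l + 3)*(l^2 + 4*l + 4) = (l + 2)*(l + 3)*(l + 2)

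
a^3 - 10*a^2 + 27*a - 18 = (a - 6)*(a - 3)*(a - 1)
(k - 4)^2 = k^2 - 8*k + 16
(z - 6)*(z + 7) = z^2 + z - 42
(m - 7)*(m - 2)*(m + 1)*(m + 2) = m^4 - 6*m^3 - 11*m^2 + 24*m + 28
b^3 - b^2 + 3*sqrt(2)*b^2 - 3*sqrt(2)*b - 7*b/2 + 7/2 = (b - 1)*(b - sqrt(2)/2)*(b + 7*sqrt(2)/2)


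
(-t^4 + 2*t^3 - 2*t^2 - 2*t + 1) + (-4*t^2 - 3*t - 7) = -t^4 + 2*t^3 - 6*t^2 - 5*t - 6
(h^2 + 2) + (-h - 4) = h^2 - h - 2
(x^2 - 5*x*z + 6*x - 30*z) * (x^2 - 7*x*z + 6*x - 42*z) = x^4 - 12*x^3*z + 12*x^3 + 35*x^2*z^2 - 144*x^2*z + 36*x^2 + 420*x*z^2 - 432*x*z + 1260*z^2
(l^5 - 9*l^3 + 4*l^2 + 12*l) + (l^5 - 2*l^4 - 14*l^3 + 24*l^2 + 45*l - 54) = 2*l^5 - 2*l^4 - 23*l^3 + 28*l^2 + 57*l - 54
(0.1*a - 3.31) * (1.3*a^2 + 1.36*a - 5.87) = 0.13*a^3 - 4.167*a^2 - 5.0886*a + 19.4297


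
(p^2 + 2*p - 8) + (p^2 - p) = 2*p^2 + p - 8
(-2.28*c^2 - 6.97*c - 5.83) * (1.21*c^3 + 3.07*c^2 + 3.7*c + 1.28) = -2.7588*c^5 - 15.4333*c^4 - 36.8882*c^3 - 46.6055*c^2 - 30.4926*c - 7.4624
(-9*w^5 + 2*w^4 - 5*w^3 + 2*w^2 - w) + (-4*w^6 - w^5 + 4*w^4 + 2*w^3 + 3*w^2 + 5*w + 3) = -4*w^6 - 10*w^5 + 6*w^4 - 3*w^3 + 5*w^2 + 4*w + 3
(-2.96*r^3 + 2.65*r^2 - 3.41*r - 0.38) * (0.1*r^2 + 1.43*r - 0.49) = -0.296*r^5 - 3.9678*r^4 + 4.8989*r^3 - 6.2128*r^2 + 1.1275*r + 0.1862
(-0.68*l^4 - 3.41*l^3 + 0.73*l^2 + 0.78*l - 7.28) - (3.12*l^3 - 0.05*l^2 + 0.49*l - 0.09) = -0.68*l^4 - 6.53*l^3 + 0.78*l^2 + 0.29*l - 7.19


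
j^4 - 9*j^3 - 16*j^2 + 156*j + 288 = (j - 8)*(j - 6)*(j + 2)*(j + 3)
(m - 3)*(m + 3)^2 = m^3 + 3*m^2 - 9*m - 27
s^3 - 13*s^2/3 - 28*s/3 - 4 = (s - 6)*(s + 2/3)*(s + 1)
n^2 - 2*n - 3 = (n - 3)*(n + 1)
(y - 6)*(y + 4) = y^2 - 2*y - 24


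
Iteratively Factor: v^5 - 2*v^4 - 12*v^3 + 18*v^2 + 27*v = (v)*(v^4 - 2*v^3 - 12*v^2 + 18*v + 27) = v*(v + 1)*(v^3 - 3*v^2 - 9*v + 27) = v*(v - 3)*(v + 1)*(v^2 - 9) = v*(v - 3)^2*(v + 1)*(v + 3)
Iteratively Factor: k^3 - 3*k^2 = (k)*(k^2 - 3*k) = k^2*(k - 3)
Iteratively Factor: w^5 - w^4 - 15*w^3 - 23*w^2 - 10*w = (w + 2)*(w^4 - 3*w^3 - 9*w^2 - 5*w) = (w - 5)*(w + 2)*(w^3 + 2*w^2 + w) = (w - 5)*(w + 1)*(w + 2)*(w^2 + w) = w*(w - 5)*(w + 1)*(w + 2)*(w + 1)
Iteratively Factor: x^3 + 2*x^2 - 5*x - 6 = (x - 2)*(x^2 + 4*x + 3) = (x - 2)*(x + 1)*(x + 3)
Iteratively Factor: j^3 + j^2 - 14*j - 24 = (j - 4)*(j^2 + 5*j + 6) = (j - 4)*(j + 3)*(j + 2)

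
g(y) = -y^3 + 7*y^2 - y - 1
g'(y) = -3*y^2 + 14*y - 1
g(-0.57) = 2.03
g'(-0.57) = -9.95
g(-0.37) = 0.38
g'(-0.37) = -6.59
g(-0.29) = -0.10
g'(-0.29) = -5.31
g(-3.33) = 116.88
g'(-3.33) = -80.89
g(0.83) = 2.42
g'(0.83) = 8.55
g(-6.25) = 522.83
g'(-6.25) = -205.69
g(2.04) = 17.60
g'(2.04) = 15.08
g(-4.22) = 203.03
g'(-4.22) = -113.51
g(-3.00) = 92.00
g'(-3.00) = -70.00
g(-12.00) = 2747.00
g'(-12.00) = -601.00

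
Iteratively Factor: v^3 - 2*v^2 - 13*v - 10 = (v + 2)*(v^2 - 4*v - 5) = (v + 1)*(v + 2)*(v - 5)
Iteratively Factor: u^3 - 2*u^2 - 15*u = (u)*(u^2 - 2*u - 15) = u*(u + 3)*(u - 5)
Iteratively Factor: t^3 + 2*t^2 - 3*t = (t)*(t^2 + 2*t - 3) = t*(t - 1)*(t + 3)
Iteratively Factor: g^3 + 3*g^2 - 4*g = (g)*(g^2 + 3*g - 4) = g*(g + 4)*(g - 1)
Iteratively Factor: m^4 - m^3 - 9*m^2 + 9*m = (m - 3)*(m^3 + 2*m^2 - 3*m) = m*(m - 3)*(m^2 + 2*m - 3) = m*(m - 3)*(m - 1)*(m + 3)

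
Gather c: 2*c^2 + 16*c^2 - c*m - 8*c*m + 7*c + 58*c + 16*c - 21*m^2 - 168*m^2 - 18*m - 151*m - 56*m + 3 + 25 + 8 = 18*c^2 + c*(81 - 9*m) - 189*m^2 - 225*m + 36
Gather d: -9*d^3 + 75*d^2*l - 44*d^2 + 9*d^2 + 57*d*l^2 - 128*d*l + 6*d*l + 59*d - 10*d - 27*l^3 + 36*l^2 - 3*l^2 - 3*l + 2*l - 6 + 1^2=-9*d^3 + d^2*(75*l - 35) + d*(57*l^2 - 122*l + 49) - 27*l^3 + 33*l^2 - l - 5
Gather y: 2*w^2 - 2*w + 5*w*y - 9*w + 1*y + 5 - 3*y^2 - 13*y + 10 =2*w^2 - 11*w - 3*y^2 + y*(5*w - 12) + 15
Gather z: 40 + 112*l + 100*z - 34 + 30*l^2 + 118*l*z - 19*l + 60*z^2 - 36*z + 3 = 30*l^2 + 93*l + 60*z^2 + z*(118*l + 64) + 9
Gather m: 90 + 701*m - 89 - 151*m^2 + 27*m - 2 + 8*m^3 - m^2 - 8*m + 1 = 8*m^3 - 152*m^2 + 720*m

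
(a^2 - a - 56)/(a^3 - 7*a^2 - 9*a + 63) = (a^2 - a - 56)/(a^3 - 7*a^2 - 9*a + 63)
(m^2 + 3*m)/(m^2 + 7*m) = (m + 3)/(m + 7)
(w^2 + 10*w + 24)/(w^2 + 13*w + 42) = (w + 4)/(w + 7)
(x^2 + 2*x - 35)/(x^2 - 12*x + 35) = (x + 7)/(x - 7)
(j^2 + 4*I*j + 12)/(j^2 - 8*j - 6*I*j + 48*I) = (j^2 + 4*I*j + 12)/(j^2 - 8*j - 6*I*j + 48*I)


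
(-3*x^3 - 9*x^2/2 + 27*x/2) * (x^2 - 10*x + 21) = -3*x^5 + 51*x^4/2 - 9*x^3/2 - 459*x^2/2 + 567*x/2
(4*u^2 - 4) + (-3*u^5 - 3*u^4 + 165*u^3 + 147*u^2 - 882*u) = -3*u^5 - 3*u^4 + 165*u^3 + 151*u^2 - 882*u - 4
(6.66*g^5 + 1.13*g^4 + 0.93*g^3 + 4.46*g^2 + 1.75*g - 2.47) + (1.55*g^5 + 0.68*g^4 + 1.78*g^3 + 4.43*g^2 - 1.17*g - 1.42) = 8.21*g^5 + 1.81*g^4 + 2.71*g^3 + 8.89*g^2 + 0.58*g - 3.89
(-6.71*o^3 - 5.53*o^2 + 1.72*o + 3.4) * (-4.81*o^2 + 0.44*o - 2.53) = 32.2751*o^5 + 23.6469*o^4 + 6.2699*o^3 - 1.6063*o^2 - 2.8556*o - 8.602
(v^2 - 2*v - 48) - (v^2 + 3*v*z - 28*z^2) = -3*v*z - 2*v + 28*z^2 - 48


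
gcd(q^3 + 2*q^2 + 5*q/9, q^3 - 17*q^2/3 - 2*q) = q^2 + q/3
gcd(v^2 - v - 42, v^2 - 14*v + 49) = v - 7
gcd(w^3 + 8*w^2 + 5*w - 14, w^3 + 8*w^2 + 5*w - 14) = w^3 + 8*w^2 + 5*w - 14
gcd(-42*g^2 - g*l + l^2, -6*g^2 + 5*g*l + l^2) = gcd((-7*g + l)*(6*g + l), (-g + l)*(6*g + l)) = 6*g + l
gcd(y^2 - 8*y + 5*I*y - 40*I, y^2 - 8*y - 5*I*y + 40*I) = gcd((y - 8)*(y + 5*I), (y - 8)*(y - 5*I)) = y - 8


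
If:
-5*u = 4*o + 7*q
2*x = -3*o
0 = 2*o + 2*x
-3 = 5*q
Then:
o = 0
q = -3/5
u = 21/25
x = 0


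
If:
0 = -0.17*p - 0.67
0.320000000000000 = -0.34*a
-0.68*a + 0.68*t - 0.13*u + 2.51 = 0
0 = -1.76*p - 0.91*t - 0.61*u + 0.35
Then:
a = -0.94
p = -3.94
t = -1.83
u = 14.67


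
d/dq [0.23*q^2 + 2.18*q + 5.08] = 0.46*q + 2.18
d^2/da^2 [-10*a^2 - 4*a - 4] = -20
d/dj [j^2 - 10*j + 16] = 2*j - 10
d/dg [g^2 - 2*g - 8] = 2*g - 2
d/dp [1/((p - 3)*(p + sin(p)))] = ((3 - p)*(p + sin(p)) - (p - 3)^2*(cos(p) + 1))/((p - 3)^3*(p + sin(p))^2)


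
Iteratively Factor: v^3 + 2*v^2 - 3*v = (v + 3)*(v^2 - v) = (v - 1)*(v + 3)*(v)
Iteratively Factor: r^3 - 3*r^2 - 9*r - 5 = (r - 5)*(r^2 + 2*r + 1) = (r - 5)*(r + 1)*(r + 1)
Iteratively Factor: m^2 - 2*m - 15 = (m - 5)*(m + 3)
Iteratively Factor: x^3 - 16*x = (x - 4)*(x^2 + 4*x) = (x - 4)*(x + 4)*(x)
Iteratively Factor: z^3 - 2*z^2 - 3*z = (z - 3)*(z^2 + z) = z*(z - 3)*(z + 1)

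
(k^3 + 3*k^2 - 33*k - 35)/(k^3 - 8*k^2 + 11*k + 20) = (k + 7)/(k - 4)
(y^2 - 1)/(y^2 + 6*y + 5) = (y - 1)/(y + 5)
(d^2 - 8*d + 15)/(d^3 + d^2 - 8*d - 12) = (d - 5)/(d^2 + 4*d + 4)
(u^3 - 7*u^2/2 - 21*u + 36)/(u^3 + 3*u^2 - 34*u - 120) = (u - 3/2)/(u + 5)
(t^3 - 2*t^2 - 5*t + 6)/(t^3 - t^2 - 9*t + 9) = (t + 2)/(t + 3)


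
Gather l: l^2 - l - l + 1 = l^2 - 2*l + 1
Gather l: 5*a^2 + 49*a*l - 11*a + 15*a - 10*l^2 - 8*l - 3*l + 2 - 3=5*a^2 + 4*a - 10*l^2 + l*(49*a - 11) - 1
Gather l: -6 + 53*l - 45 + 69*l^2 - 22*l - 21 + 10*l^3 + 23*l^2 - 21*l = 10*l^3 + 92*l^2 + 10*l - 72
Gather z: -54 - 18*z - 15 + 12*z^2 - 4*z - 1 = 12*z^2 - 22*z - 70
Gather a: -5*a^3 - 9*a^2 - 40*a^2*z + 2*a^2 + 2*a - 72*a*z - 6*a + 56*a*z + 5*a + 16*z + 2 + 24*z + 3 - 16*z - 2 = -5*a^3 + a^2*(-40*z - 7) + a*(1 - 16*z) + 24*z + 3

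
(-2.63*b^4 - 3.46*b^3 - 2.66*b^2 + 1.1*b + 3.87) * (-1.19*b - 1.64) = 3.1297*b^5 + 8.4306*b^4 + 8.8398*b^3 + 3.0534*b^2 - 6.4093*b - 6.3468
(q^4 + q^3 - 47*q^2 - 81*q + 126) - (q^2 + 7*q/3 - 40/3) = q^4 + q^3 - 48*q^2 - 250*q/3 + 418/3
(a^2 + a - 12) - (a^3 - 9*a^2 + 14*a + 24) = -a^3 + 10*a^2 - 13*a - 36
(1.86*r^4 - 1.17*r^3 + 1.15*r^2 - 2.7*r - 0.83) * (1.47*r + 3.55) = 2.7342*r^5 + 4.8831*r^4 - 2.463*r^3 + 0.113499999999999*r^2 - 10.8051*r - 2.9465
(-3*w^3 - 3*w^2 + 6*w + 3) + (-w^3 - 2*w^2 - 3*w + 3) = -4*w^3 - 5*w^2 + 3*w + 6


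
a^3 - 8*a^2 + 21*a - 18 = (a - 3)^2*(a - 2)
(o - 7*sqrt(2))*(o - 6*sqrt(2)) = o^2 - 13*sqrt(2)*o + 84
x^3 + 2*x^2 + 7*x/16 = x*(x + 1/4)*(x + 7/4)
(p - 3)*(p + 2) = p^2 - p - 6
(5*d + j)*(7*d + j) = 35*d^2 + 12*d*j + j^2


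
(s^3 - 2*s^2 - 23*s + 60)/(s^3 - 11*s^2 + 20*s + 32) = (s^2 + 2*s - 15)/(s^2 - 7*s - 8)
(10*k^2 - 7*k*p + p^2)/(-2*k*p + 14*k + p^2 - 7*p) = (-5*k + p)/(p - 7)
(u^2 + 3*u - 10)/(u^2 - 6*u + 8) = (u + 5)/(u - 4)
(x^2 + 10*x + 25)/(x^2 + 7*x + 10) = (x + 5)/(x + 2)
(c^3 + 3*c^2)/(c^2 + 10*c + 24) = c^2*(c + 3)/(c^2 + 10*c + 24)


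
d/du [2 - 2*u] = -2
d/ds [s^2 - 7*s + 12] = 2*s - 7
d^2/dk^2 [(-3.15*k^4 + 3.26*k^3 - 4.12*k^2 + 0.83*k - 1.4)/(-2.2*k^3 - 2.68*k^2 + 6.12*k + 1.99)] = (-5.6843418860808e-14*k^8 - 5.6843418860808e-14*k^7 + 208.39584*k^6 - 514.70508*k^5 + 820.60332*k^4 + 820.305968*k^3 - 53.059164*k^2 - 205.017132*k + 172.653312)/(10.648*k^9 + 38.9136*k^8 - 41.45856*k^7 - 226.147088*k^6 + 44.931936*k^5 + 419.014608*k^4 - 7.24916400000001*k^3 - 191.763564*k^2 - 72.707436*k - 7.880599)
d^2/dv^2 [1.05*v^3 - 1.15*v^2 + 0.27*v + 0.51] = 6.3*v - 2.3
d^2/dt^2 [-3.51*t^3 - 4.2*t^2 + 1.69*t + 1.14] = -21.06*t - 8.4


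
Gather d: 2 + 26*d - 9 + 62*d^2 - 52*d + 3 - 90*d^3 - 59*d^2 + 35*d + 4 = -90*d^3 + 3*d^2 + 9*d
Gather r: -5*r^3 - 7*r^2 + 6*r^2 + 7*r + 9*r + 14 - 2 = -5*r^3 - r^2 + 16*r + 12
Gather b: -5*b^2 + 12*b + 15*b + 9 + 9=-5*b^2 + 27*b + 18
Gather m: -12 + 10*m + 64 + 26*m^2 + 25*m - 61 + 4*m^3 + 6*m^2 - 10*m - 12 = 4*m^3 + 32*m^2 + 25*m - 21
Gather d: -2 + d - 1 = d - 3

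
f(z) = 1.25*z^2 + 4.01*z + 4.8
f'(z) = 2.5*z + 4.01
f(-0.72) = 2.56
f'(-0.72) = 2.21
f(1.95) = 17.37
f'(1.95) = 8.88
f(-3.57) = 6.42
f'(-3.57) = -4.92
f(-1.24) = 1.75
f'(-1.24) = 0.91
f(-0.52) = 3.05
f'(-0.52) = 2.71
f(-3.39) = 5.57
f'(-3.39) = -4.46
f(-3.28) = 5.10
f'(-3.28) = -4.19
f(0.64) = 7.88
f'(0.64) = 5.61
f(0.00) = 4.80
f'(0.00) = 4.01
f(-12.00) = 136.68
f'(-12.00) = -25.99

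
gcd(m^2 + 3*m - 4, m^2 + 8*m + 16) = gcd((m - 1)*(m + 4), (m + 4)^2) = m + 4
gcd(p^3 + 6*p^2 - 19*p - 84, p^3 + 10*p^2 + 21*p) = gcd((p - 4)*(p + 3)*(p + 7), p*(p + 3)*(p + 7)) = p^2 + 10*p + 21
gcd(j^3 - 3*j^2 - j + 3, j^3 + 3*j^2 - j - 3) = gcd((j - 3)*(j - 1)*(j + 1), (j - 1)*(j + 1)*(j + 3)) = j^2 - 1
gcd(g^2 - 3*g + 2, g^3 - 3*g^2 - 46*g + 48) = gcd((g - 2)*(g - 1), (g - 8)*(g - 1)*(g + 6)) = g - 1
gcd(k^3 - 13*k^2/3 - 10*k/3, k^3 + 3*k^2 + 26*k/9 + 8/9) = k + 2/3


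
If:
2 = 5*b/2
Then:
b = 4/5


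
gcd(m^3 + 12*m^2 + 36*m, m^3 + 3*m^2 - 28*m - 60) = m + 6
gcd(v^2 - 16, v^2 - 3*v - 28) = v + 4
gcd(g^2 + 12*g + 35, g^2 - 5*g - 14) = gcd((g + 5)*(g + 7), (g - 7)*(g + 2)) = 1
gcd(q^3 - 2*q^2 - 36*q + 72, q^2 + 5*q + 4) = 1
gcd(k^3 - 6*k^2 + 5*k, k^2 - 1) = k - 1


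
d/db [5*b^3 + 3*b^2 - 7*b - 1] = 15*b^2 + 6*b - 7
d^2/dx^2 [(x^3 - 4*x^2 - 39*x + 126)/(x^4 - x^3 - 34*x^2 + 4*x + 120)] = 2*(x^9 - 12*x^8 - 120*x^7 + 1370*x^6 + 639*x^5 - 34878*x^4 + 37032*x^3 + 269136*x^2 - 440208*x + 477216)/(x^12 - 3*x^11 - 99*x^10 + 215*x^9 + 3702*x^8 - 4992*x^7 - 62560*x^6 + 41184*x^5 + 454848*x^4 - 141056*x^3 - 1463040*x^2 + 172800*x + 1728000)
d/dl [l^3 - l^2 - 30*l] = 3*l^2 - 2*l - 30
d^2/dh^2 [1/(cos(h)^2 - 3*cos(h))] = (-(1 - cos(2*h))^2 - 45*cos(h)/4 - 11*cos(2*h)/2 + 9*cos(3*h)/4 + 33/2)/((cos(h) - 3)^3*cos(h)^3)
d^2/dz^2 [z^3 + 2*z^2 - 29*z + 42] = 6*z + 4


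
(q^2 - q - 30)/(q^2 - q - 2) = (-q^2 + q + 30)/(-q^2 + q + 2)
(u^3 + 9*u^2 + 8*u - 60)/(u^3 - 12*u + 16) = (u^2 + 11*u + 30)/(u^2 + 2*u - 8)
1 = 1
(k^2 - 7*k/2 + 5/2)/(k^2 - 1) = (k - 5/2)/(k + 1)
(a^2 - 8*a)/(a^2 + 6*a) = (a - 8)/(a + 6)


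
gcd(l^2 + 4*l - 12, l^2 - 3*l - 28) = 1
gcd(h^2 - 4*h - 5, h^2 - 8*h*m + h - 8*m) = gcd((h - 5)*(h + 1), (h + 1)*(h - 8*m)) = h + 1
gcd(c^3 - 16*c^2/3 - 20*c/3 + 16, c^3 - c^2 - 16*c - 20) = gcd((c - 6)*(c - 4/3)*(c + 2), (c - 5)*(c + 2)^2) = c + 2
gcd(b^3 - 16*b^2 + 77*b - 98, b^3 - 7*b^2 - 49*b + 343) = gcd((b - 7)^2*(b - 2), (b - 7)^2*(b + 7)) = b^2 - 14*b + 49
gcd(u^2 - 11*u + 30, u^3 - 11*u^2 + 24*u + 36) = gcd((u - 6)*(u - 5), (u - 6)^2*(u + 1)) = u - 6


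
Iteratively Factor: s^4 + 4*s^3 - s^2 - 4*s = (s + 4)*(s^3 - s) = s*(s + 4)*(s^2 - 1) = s*(s + 1)*(s + 4)*(s - 1)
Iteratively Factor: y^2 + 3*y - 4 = (y + 4)*(y - 1)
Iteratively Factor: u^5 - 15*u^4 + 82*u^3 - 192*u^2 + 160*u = (u - 4)*(u^4 - 11*u^3 + 38*u^2 - 40*u) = (u - 4)*(u - 2)*(u^3 - 9*u^2 + 20*u) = (u - 5)*(u - 4)*(u - 2)*(u^2 - 4*u) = u*(u - 5)*(u - 4)*(u - 2)*(u - 4)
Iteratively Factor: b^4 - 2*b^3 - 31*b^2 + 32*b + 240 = (b + 3)*(b^3 - 5*b^2 - 16*b + 80) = (b - 5)*(b + 3)*(b^2 - 16) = (b - 5)*(b - 4)*(b + 3)*(b + 4)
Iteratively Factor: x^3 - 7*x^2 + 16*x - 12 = (x - 3)*(x^2 - 4*x + 4) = (x - 3)*(x - 2)*(x - 2)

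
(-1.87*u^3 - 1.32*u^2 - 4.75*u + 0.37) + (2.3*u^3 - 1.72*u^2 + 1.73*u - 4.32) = 0.43*u^3 - 3.04*u^2 - 3.02*u - 3.95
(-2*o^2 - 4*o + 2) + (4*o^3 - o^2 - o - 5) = 4*o^3 - 3*o^2 - 5*o - 3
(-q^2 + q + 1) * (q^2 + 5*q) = -q^4 - 4*q^3 + 6*q^2 + 5*q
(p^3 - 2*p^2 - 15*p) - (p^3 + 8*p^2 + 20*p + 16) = -10*p^2 - 35*p - 16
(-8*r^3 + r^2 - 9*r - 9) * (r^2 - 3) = -8*r^5 + r^4 + 15*r^3 - 12*r^2 + 27*r + 27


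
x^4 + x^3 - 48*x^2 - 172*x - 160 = (x - 8)*(x + 2)^2*(x + 5)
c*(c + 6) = c^2 + 6*c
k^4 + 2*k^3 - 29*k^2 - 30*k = k*(k - 5)*(k + 1)*(k + 6)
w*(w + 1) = w^2 + w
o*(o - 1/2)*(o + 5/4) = o^3 + 3*o^2/4 - 5*o/8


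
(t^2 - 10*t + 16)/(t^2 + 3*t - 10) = (t - 8)/(t + 5)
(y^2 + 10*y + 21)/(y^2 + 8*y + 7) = (y + 3)/(y + 1)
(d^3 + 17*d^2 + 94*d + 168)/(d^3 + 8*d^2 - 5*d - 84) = (d + 6)/(d - 3)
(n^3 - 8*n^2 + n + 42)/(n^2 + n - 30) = (n^3 - 8*n^2 + n + 42)/(n^2 + n - 30)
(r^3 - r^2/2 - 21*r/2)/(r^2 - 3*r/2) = (2*r^2 - r - 21)/(2*r - 3)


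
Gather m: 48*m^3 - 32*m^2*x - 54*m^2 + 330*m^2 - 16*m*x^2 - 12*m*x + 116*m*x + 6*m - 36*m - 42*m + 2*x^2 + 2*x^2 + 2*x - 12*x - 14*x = 48*m^3 + m^2*(276 - 32*x) + m*(-16*x^2 + 104*x - 72) + 4*x^2 - 24*x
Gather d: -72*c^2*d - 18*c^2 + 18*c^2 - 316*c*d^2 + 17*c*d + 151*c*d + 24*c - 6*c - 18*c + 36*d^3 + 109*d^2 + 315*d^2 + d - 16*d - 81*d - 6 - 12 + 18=36*d^3 + d^2*(424 - 316*c) + d*(-72*c^2 + 168*c - 96)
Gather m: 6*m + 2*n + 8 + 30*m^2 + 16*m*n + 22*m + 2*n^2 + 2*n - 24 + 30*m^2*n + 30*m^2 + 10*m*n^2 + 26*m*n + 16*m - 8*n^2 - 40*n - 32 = m^2*(30*n + 60) + m*(10*n^2 + 42*n + 44) - 6*n^2 - 36*n - 48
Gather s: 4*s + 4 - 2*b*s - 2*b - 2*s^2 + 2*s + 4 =-2*b - 2*s^2 + s*(6 - 2*b) + 8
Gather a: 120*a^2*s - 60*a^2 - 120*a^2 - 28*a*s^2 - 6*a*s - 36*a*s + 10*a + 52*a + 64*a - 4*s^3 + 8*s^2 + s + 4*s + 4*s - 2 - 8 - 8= a^2*(120*s - 180) + a*(-28*s^2 - 42*s + 126) - 4*s^3 + 8*s^2 + 9*s - 18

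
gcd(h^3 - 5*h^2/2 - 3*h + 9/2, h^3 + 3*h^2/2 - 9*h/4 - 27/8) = h + 3/2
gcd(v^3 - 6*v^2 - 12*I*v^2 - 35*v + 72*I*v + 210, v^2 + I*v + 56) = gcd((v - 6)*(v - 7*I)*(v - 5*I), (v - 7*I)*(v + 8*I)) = v - 7*I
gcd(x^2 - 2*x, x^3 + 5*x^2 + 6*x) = x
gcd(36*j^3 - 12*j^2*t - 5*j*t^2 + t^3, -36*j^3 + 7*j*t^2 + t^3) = -6*j^2 + j*t + t^2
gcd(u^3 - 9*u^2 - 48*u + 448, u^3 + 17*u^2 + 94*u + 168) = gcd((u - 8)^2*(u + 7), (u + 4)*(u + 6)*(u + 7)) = u + 7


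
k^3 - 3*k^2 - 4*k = k*(k - 4)*(k + 1)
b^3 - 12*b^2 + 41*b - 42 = (b - 7)*(b - 3)*(b - 2)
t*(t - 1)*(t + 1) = t^3 - t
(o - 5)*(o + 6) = o^2 + o - 30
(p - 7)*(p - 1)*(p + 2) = p^3 - 6*p^2 - 9*p + 14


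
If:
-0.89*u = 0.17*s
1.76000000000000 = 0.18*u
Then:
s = -51.19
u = 9.78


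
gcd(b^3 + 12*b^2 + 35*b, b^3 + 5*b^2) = b^2 + 5*b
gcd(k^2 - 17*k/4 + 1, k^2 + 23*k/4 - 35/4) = 1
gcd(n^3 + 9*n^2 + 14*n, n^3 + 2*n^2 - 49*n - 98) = n^2 + 9*n + 14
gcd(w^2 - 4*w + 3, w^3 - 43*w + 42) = w - 1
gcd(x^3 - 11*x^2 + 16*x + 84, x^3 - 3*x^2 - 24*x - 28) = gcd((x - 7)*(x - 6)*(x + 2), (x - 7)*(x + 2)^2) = x^2 - 5*x - 14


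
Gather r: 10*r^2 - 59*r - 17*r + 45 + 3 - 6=10*r^2 - 76*r + 42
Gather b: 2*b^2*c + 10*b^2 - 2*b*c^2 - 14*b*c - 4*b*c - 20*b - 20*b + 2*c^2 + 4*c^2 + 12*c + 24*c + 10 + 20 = b^2*(2*c + 10) + b*(-2*c^2 - 18*c - 40) + 6*c^2 + 36*c + 30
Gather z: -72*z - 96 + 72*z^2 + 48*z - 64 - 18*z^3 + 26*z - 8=-18*z^3 + 72*z^2 + 2*z - 168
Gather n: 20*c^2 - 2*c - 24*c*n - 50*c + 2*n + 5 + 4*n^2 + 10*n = 20*c^2 - 52*c + 4*n^2 + n*(12 - 24*c) + 5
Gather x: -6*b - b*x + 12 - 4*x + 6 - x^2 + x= -6*b - x^2 + x*(-b - 3) + 18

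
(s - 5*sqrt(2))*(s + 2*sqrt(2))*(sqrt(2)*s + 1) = sqrt(2)*s^3 - 5*s^2 - 23*sqrt(2)*s - 20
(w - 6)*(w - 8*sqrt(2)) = w^2 - 8*sqrt(2)*w - 6*w + 48*sqrt(2)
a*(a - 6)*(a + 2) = a^3 - 4*a^2 - 12*a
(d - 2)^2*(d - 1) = d^3 - 5*d^2 + 8*d - 4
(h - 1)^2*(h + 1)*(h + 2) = h^4 + h^3 - 3*h^2 - h + 2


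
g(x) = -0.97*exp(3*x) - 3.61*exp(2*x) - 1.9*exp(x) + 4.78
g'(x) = -2.91*exp(3*x) - 7.22*exp(2*x) - 1.9*exp(x) = (-2.91*exp(2*x) - 7.22*exp(x) - 1.9)*exp(x)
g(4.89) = -2343729.50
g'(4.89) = -6966884.89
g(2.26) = -1198.62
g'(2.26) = -3242.26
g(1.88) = -435.73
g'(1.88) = -1141.60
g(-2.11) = 4.49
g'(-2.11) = -0.34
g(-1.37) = 4.05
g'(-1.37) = -1.00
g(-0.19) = 0.19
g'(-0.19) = -8.15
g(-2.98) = 4.67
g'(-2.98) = -0.12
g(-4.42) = 4.76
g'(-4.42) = -0.02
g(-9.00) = 4.78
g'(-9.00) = 0.00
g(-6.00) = 4.78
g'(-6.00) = 0.00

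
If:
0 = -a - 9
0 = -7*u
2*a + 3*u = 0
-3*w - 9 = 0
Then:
No Solution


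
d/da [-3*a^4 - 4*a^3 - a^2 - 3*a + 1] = -12*a^3 - 12*a^2 - 2*a - 3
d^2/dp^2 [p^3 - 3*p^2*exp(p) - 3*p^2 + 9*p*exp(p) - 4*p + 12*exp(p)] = -3*p^2*exp(p) - 3*p*exp(p) + 6*p + 24*exp(p) - 6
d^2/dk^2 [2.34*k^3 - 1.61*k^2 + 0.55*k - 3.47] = 14.04*k - 3.22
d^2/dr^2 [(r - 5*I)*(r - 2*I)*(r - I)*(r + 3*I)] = 12*r^2 - 30*I*r + 14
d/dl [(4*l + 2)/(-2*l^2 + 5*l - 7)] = 2*(4*l^2 + 4*l - 19)/(4*l^4 - 20*l^3 + 53*l^2 - 70*l + 49)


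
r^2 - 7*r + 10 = (r - 5)*(r - 2)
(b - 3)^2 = b^2 - 6*b + 9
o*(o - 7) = o^2 - 7*o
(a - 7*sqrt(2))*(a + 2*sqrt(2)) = a^2 - 5*sqrt(2)*a - 28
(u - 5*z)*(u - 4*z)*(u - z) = u^3 - 10*u^2*z + 29*u*z^2 - 20*z^3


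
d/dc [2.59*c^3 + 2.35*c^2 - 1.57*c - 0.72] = 7.77*c^2 + 4.7*c - 1.57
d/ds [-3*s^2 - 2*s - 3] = -6*s - 2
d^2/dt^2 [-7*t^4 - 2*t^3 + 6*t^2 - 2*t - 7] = -84*t^2 - 12*t + 12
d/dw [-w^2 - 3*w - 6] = -2*w - 3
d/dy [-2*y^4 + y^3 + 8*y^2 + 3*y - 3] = -8*y^3 + 3*y^2 + 16*y + 3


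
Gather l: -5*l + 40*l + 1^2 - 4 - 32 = 35*l - 35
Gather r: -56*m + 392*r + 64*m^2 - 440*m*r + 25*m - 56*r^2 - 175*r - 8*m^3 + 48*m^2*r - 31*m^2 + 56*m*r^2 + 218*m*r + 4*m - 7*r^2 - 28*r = -8*m^3 + 33*m^2 - 27*m + r^2*(56*m - 63) + r*(48*m^2 - 222*m + 189)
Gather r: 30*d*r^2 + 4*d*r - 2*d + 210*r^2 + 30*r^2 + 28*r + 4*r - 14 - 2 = -2*d + r^2*(30*d + 240) + r*(4*d + 32) - 16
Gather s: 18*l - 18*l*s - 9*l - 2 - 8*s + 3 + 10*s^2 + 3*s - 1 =9*l + 10*s^2 + s*(-18*l - 5)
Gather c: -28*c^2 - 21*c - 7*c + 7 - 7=-28*c^2 - 28*c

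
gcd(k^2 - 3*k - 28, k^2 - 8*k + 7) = k - 7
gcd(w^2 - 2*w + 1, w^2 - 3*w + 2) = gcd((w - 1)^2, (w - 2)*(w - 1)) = w - 1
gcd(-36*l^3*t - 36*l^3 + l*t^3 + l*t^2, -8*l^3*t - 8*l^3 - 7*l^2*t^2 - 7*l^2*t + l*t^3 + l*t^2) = l*t + l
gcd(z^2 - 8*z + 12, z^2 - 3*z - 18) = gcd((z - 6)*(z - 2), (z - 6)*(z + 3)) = z - 6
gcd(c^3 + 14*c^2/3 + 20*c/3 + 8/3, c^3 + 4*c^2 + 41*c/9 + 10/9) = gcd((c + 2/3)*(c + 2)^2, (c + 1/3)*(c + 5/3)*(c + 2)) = c + 2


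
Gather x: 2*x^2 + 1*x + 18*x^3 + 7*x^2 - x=18*x^3 + 9*x^2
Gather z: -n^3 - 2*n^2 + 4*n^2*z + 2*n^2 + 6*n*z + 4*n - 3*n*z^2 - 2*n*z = -n^3 - 3*n*z^2 + 4*n + z*(4*n^2 + 4*n)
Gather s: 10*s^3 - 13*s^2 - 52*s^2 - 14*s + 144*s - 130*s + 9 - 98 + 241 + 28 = 10*s^3 - 65*s^2 + 180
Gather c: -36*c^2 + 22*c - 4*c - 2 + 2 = -36*c^2 + 18*c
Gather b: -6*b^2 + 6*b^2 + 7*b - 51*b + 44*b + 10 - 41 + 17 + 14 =0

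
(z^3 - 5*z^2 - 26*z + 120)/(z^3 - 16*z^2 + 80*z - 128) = (z^2 - z - 30)/(z^2 - 12*z + 32)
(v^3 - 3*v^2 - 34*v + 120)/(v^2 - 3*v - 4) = (v^2 + v - 30)/(v + 1)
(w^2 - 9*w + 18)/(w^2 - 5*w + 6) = (w - 6)/(w - 2)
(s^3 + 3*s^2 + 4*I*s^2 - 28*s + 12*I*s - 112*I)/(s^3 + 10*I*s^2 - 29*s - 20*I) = (s^2 + 3*s - 28)/(s^2 + 6*I*s - 5)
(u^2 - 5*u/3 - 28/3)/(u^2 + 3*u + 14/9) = 3*(u - 4)/(3*u + 2)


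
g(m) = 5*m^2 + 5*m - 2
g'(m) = 10*m + 5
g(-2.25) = 12.06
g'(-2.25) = -17.50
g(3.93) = 94.87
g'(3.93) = 44.30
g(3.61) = 81.21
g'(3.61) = 41.10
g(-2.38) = 14.42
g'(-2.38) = -18.80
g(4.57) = 125.27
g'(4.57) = 50.70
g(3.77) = 87.91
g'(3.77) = 42.70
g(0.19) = -0.87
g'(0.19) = 6.90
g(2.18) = 32.66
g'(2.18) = 26.80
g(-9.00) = 358.00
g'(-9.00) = -85.00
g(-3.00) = 28.00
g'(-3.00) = -25.00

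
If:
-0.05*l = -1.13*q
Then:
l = 22.6*q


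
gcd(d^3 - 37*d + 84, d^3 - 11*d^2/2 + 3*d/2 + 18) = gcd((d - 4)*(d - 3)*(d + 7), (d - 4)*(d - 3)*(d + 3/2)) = d^2 - 7*d + 12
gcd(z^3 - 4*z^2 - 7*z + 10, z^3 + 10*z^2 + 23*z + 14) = z + 2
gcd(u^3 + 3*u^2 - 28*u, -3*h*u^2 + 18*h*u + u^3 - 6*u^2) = u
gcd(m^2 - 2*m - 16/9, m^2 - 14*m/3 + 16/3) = m - 8/3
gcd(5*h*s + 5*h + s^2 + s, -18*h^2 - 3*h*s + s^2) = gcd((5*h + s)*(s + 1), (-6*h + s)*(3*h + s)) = 1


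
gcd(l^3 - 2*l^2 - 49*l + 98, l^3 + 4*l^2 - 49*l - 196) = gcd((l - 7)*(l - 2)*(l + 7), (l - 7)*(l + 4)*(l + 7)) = l^2 - 49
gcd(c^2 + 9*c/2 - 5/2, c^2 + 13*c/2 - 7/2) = c - 1/2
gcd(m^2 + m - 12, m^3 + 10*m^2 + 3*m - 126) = m - 3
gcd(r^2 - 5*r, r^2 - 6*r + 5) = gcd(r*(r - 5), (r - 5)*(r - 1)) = r - 5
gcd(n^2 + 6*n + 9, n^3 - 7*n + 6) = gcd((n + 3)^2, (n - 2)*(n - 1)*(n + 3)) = n + 3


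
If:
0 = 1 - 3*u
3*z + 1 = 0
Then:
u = 1/3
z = -1/3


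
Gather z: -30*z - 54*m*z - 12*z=z*(-54*m - 42)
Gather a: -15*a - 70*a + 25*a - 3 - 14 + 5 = -60*a - 12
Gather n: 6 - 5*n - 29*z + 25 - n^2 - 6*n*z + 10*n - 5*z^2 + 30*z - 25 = -n^2 + n*(5 - 6*z) - 5*z^2 + z + 6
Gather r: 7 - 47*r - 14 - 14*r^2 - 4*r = -14*r^2 - 51*r - 7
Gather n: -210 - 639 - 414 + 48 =-1215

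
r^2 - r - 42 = (r - 7)*(r + 6)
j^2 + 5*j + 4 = (j + 1)*(j + 4)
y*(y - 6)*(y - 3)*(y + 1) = y^4 - 8*y^3 + 9*y^2 + 18*y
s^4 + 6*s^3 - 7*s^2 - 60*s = s*(s - 3)*(s + 4)*(s + 5)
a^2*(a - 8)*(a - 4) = a^4 - 12*a^3 + 32*a^2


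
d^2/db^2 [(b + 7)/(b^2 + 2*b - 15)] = 2*(4*(b + 1)^2*(b + 7) - 3*(b + 3)*(b^2 + 2*b - 15))/(b^2 + 2*b - 15)^3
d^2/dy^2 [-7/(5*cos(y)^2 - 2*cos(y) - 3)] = 7*(200*sin(y)^4 - 228*sin(y)^2 + 63*cos(y) - 15*cos(3*y) - 48)/(2*(cos(y) - 1)^3*(5*cos(y) + 3)^3)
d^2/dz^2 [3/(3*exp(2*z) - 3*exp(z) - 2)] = 9*((1 - 4*exp(z))*(-3*exp(2*z) + 3*exp(z) + 2) - 6*(2*exp(z) - 1)^2*exp(z))*exp(z)/(-3*exp(2*z) + 3*exp(z) + 2)^3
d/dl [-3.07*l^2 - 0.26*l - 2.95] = -6.14*l - 0.26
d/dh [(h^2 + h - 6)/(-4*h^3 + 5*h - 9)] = (-(2*h + 1)*(4*h^3 - 5*h + 9) + (12*h^2 - 5)*(h^2 + h - 6))/(4*h^3 - 5*h + 9)^2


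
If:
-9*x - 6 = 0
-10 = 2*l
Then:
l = -5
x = -2/3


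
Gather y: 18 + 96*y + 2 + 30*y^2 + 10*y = 30*y^2 + 106*y + 20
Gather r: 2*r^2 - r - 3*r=2*r^2 - 4*r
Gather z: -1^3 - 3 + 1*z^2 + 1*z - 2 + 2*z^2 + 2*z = 3*z^2 + 3*z - 6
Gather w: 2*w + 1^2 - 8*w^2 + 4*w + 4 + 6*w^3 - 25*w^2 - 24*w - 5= 6*w^3 - 33*w^2 - 18*w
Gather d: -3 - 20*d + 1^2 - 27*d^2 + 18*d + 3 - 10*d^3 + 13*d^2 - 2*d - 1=-10*d^3 - 14*d^2 - 4*d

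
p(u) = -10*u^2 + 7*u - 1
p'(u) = 7 - 20*u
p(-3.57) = -153.44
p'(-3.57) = 78.40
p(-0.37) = -4.96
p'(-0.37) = 14.40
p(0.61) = -0.45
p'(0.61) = -5.20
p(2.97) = -68.42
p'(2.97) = -52.40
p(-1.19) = -23.49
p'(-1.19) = 30.80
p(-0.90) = -15.40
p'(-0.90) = 25.00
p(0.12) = -0.30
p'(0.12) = 4.60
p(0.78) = -1.62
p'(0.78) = -8.60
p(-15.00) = -2356.00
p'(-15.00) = 307.00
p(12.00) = -1357.00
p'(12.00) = -233.00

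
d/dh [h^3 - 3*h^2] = 3*h*(h - 2)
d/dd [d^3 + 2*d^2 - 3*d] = 3*d^2 + 4*d - 3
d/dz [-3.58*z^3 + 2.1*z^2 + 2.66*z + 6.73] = -10.74*z^2 + 4.2*z + 2.66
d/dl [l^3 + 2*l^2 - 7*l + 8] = 3*l^2 + 4*l - 7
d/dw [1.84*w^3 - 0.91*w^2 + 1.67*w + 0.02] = 5.52*w^2 - 1.82*w + 1.67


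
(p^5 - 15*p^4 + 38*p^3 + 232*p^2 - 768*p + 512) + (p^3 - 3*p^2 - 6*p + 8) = p^5 - 15*p^4 + 39*p^3 + 229*p^2 - 774*p + 520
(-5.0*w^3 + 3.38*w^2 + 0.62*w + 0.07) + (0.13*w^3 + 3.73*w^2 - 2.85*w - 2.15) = -4.87*w^3 + 7.11*w^2 - 2.23*w - 2.08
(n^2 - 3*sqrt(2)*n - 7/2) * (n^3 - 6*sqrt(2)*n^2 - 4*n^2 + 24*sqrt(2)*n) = n^5 - 9*sqrt(2)*n^4 - 4*n^4 + 65*n^3/2 + 36*sqrt(2)*n^3 - 130*n^2 + 21*sqrt(2)*n^2 - 84*sqrt(2)*n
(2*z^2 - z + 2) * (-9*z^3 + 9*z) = -18*z^5 + 9*z^4 - 9*z^2 + 18*z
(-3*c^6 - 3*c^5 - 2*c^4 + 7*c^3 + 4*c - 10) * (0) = 0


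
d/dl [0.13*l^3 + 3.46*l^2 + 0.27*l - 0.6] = 0.39*l^2 + 6.92*l + 0.27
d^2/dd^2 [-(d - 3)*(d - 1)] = -2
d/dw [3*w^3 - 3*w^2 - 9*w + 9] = 9*w^2 - 6*w - 9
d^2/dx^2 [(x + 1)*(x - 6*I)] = 2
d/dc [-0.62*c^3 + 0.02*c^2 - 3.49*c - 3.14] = -1.86*c^2 + 0.04*c - 3.49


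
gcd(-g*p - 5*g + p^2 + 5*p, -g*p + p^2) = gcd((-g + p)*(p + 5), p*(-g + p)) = -g + p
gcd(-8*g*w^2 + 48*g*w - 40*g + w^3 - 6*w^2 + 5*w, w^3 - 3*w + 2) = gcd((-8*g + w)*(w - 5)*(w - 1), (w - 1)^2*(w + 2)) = w - 1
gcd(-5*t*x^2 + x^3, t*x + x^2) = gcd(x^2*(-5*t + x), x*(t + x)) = x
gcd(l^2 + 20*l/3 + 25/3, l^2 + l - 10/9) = l + 5/3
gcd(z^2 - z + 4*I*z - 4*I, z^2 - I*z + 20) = z + 4*I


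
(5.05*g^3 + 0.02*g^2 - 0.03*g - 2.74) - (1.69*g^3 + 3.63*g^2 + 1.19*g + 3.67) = 3.36*g^3 - 3.61*g^2 - 1.22*g - 6.41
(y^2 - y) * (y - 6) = y^3 - 7*y^2 + 6*y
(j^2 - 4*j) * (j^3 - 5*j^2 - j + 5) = j^5 - 9*j^4 + 19*j^3 + 9*j^2 - 20*j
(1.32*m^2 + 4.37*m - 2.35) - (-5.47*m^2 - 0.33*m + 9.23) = 6.79*m^2 + 4.7*m - 11.58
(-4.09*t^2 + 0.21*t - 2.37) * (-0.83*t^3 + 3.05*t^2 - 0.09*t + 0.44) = 3.3947*t^5 - 12.6488*t^4 + 2.9757*t^3 - 9.047*t^2 + 0.3057*t - 1.0428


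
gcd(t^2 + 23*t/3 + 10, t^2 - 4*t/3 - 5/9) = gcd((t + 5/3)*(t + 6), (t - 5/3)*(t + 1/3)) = 1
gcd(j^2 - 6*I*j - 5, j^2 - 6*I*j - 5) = j^2 - 6*I*j - 5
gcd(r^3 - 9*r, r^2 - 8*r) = r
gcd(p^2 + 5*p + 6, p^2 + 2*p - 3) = p + 3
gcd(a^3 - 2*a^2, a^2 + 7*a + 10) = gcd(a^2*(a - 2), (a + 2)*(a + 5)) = 1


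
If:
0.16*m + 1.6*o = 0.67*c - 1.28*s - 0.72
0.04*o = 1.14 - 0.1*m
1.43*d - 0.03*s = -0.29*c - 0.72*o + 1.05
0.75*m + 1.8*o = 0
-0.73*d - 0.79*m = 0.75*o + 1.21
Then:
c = 74.61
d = -10.61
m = 13.68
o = -5.70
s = 43.91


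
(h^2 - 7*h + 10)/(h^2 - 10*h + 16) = (h - 5)/(h - 8)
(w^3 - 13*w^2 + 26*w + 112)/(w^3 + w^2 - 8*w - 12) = (w^2 - 15*w + 56)/(w^2 - w - 6)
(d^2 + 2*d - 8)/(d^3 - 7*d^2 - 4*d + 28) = (d + 4)/(d^2 - 5*d - 14)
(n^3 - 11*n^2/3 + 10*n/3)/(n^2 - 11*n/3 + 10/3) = n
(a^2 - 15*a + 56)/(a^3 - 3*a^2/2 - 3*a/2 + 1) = 2*(a^2 - 15*a + 56)/(2*a^3 - 3*a^2 - 3*a + 2)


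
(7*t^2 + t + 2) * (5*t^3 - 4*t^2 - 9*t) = 35*t^5 - 23*t^4 - 57*t^3 - 17*t^2 - 18*t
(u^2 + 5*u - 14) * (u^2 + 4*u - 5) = u^4 + 9*u^3 + u^2 - 81*u + 70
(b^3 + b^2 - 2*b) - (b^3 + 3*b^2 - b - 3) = -2*b^2 - b + 3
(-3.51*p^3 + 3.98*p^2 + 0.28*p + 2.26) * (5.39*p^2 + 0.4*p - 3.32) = -18.9189*p^5 + 20.0482*p^4 + 14.7544*p^3 - 0.920200000000001*p^2 - 0.0256000000000002*p - 7.5032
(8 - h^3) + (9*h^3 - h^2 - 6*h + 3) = 8*h^3 - h^2 - 6*h + 11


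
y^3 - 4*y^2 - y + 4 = (y - 4)*(y - 1)*(y + 1)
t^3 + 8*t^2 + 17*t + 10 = (t + 1)*(t + 2)*(t + 5)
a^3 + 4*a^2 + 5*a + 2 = (a + 1)^2*(a + 2)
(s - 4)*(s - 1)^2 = s^3 - 6*s^2 + 9*s - 4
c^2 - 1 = (c - 1)*(c + 1)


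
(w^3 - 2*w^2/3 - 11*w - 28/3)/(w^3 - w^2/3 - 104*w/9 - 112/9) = 3*(w + 1)/(3*w + 4)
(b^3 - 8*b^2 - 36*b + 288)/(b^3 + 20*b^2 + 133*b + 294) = (b^2 - 14*b + 48)/(b^2 + 14*b + 49)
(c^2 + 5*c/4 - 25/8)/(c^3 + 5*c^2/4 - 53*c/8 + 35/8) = (2*c + 5)/(2*c^2 + 5*c - 7)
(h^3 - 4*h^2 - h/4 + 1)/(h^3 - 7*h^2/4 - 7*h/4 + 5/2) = (4*h^3 - 16*h^2 - h + 4)/(4*h^3 - 7*h^2 - 7*h + 10)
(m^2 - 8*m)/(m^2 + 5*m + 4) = m*(m - 8)/(m^2 + 5*m + 4)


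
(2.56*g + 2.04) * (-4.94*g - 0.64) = -12.6464*g^2 - 11.716*g - 1.3056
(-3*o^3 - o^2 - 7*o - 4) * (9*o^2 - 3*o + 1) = -27*o^5 - 63*o^3 - 16*o^2 + 5*o - 4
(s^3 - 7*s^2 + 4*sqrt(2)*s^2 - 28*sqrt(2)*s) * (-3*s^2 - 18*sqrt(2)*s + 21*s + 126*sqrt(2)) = -3*s^5 - 30*sqrt(2)*s^4 + 42*s^4 - 291*s^3 + 420*sqrt(2)*s^3 - 1470*sqrt(2)*s^2 + 2016*s^2 - 7056*s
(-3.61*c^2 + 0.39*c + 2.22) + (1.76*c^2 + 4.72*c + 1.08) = -1.85*c^2 + 5.11*c + 3.3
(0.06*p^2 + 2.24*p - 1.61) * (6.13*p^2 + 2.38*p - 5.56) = 0.3678*p^4 + 13.874*p^3 - 4.8717*p^2 - 16.2862*p + 8.9516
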